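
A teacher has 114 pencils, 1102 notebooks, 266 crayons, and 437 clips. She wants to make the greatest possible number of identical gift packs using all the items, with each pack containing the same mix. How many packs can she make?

19 packs

The pack count must divide each quantity, so the greatest is gcd(114, 1102, 266, 437).
114 = 2 × 3 × 19
1102 = 2 × 19 × 29
266 = 2 × 7 × 19
437 = 19 × 23
gcd(114, 1102, 266, 437) = 19.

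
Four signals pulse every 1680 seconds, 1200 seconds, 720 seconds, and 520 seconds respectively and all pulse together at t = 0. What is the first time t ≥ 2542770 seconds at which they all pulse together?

2620800 seconds

Joint pulses occur at multiples of LCM(1680, 1200, 720, 520).
1680 = 2^4 × 3 × 5 × 7
1200 = 2^4 × 3 × 5^2
720 = 2^4 × 3^2 × 5
520 = 2^3 × 5 × 13
LCM(1680, 1200, 720, 520) = 2^4 × 3^2 × 5^2 × 7 × 13 = 327600.
Smallest multiple of 327600 that is ≥ 2542770: ⌈2542770/327600⌉ × 327600 = 8 × 327600 = 2620800.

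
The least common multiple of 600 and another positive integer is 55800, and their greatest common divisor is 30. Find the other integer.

gcd × lcm = product of the two integers, so the other integer is (30 × 55800) / 600 = 2790.

2790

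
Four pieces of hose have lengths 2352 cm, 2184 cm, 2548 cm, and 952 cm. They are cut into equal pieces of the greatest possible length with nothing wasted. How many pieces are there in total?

Piece length = gcd(2352, 2184, 2548, 952).
2352 = 2^4 × 3 × 7^2
2184 = 2^3 × 3 × 7 × 13
2548 = 2^2 × 7^2 × 13
952 = 2^3 × 7 × 17
gcd(2352, 2184, 2548, 952) = 2^2 × 7 = 28.
Total pieces = 2352/28 + 2184/28 + 2548/28 + 952/28 = 84 + 78 + 91 + 34 = 287.

287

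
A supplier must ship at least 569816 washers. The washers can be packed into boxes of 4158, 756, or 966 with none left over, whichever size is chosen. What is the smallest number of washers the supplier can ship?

573804

The number of washers must be a common multiple of 4158, 756, and 966, so a multiple of their LCM.
4158 = 2 × 3^3 × 7 × 11
756 = 2^2 × 3^3 × 7
966 = 2 × 3 × 7 × 23
LCM(4158, 756, 966) = 2^2 × 3^3 × 7 × 11 × 23 = 191268.
Smallest multiple of 191268 that is ≥ 569816: ⌈569816/191268⌉ × 191268 = 3 × 191268 = 573804.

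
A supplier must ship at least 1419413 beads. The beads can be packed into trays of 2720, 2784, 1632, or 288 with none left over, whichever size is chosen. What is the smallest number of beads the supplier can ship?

1419840

The number of beads must be a common multiple of 2720, 2784, 1632, and 288, so a multiple of their LCM.
2720 = 2^5 × 5 × 17
2784 = 2^5 × 3 × 29
1632 = 2^5 × 3 × 17
288 = 2^5 × 3^2
LCM(2720, 2784, 1632, 288) = 2^5 × 3^2 × 5 × 17 × 29 = 709920.
Smallest multiple of 709920 that is ≥ 1419413: ⌈1419413/709920⌉ × 709920 = 2 × 709920 = 1419840.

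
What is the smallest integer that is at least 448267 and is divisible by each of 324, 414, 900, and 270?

558900

The integer must be a common multiple of 324, 414, 900, and 270, so a multiple of their LCM.
324 = 2^2 × 3^4
414 = 2 × 3^2 × 23
900 = 2^2 × 3^2 × 5^2
270 = 2 × 3^3 × 5
LCM(324, 414, 900, 270) = 2^2 × 3^4 × 5^2 × 23 = 186300.
Smallest multiple of 186300 that is ≥ 448267: ⌈448267/186300⌉ × 186300 = 3 × 186300 = 558900.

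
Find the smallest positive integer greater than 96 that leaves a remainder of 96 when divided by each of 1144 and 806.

35560

N − 96 must be a common multiple of 1144 and 806.
1144 = 2^3 × 11 × 13
806 = 2 × 13 × 31
LCM(1144, 806) = 2^3 × 11 × 13 × 31 = 35464.
Smallest N > 96 is LCM + 96 = 35464 + 96 = 35560.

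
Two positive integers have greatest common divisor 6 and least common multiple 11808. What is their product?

70848

For any two positive integers, gcd × lcm = product = 6 × 11808 = 70848.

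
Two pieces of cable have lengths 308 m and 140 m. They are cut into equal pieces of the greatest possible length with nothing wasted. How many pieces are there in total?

16

Piece length = gcd(308, 140).
308 = 2^2 × 7 × 11
140 = 2^2 × 5 × 7
gcd(308, 140) = 2^2 × 7 = 28.
Total pieces = 308/28 + 140/28 = 11 + 5 = 16.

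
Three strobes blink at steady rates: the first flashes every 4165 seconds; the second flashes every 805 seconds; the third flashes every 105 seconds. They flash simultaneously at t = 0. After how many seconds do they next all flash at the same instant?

287385 seconds

They coincide at every common multiple of the periods; the first is the LCM.
4165 = 5 × 7^2 × 17
805 = 5 × 7 × 23
105 = 3 × 5 × 7
LCM(4165, 805, 105) = 3 × 5 × 7^2 × 17 × 23 = 287385.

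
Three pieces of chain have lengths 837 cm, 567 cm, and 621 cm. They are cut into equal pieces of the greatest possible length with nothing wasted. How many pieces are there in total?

75

Piece length = gcd(837, 567, 621).
837 = 3^3 × 31
567 = 3^4 × 7
621 = 3^3 × 23
gcd(837, 567, 621) = 3^3 = 27.
Total pieces = 837/27 + 567/27 + 621/27 = 31 + 21 + 23 = 75.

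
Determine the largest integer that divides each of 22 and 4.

2

22 = 2 × 11
4 = 2^2
gcd(22, 4) = 2.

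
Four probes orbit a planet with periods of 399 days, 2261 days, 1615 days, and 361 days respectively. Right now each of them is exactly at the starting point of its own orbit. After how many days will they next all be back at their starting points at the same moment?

The first simultaneous occurrence is after LCM of the individual periods.
399 = 3 × 7 × 19
2261 = 7 × 17 × 19
1615 = 5 × 17 × 19
361 = 19^2
LCM(399, 2261, 1615, 361) = 3 × 5 × 7 × 17 × 19^2 = 644385.

644385 days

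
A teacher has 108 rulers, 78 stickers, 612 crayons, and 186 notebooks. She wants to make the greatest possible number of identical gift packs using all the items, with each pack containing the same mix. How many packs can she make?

6 packs

The pack count must divide each quantity, so the greatest is gcd(108, 78, 612, 186).
108 = 2^2 × 3^3
78 = 2 × 3 × 13
612 = 2^2 × 3^2 × 17
186 = 2 × 3 × 31
gcd(108, 78, 612, 186) = 2 × 3 = 6.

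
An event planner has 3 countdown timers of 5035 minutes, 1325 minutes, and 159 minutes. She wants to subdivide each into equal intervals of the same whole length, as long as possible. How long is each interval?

The interval must divide each timer length; the longest such is the gcd.
5035 = 5 × 19 × 53
1325 = 5^2 × 53
159 = 3 × 53
gcd(5035, 1325, 159) = 53.

53 minutes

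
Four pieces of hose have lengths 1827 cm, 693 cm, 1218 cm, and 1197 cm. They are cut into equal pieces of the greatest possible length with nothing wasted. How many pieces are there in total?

235

Piece length = gcd(1827, 693, 1218, 1197).
1827 = 3^2 × 7 × 29
693 = 3^2 × 7 × 11
1218 = 2 × 3 × 7 × 29
1197 = 3^2 × 7 × 19
gcd(1827, 693, 1218, 1197) = 3 × 7 = 21.
Total pieces = 1827/21 + 693/21 + 1218/21 + 1197/21 = 87 + 33 + 58 + 57 = 235.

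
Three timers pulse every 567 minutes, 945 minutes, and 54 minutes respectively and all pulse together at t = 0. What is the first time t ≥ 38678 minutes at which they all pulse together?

Joint pulses occur at multiples of LCM(567, 945, 54).
567 = 3^4 × 7
945 = 3^3 × 5 × 7
54 = 2 × 3^3
LCM(567, 945, 54) = 2 × 3^4 × 5 × 7 = 5670.
Smallest multiple of 5670 that is ≥ 38678: ⌈38678/5670⌉ × 5670 = 7 × 5670 = 39690.

39690 minutes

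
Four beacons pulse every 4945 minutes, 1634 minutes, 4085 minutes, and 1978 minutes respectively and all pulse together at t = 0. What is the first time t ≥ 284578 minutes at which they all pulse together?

375820 minutes

Joint pulses occur at multiples of LCM(4945, 1634, 4085, 1978).
4945 = 5 × 23 × 43
1634 = 2 × 19 × 43
4085 = 5 × 19 × 43
1978 = 2 × 23 × 43
LCM(4945, 1634, 4085, 1978) = 2 × 5 × 19 × 23 × 43 = 187910.
Smallest multiple of 187910 that is ≥ 284578: ⌈284578/187910⌉ × 187910 = 2 × 187910 = 375820.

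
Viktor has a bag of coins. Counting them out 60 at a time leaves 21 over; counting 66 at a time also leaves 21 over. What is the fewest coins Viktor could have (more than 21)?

681

N − 21 must be a common multiple of 60 and 66.
60 = 2^2 × 3 × 5
66 = 2 × 3 × 11
LCM(60, 66) = 2^2 × 3 × 5 × 11 = 660.
Smallest N > 21 is LCM + 21 = 660 + 21 = 681.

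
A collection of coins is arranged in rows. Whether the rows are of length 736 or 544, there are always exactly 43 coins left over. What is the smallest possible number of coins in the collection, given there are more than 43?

N − 43 must be a common multiple of 736 and 544.
736 = 2^5 × 23
544 = 2^5 × 17
LCM(736, 544) = 2^5 × 17 × 23 = 12512.
Smallest N > 43 is LCM + 43 = 12512 + 43 = 12555.

12555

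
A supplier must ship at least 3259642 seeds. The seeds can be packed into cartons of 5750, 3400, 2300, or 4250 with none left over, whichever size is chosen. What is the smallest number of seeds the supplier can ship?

The number of seeds must be a common multiple of 5750, 3400, 2300, and 4250, so a multiple of their LCM.
5750 = 2 × 5^3 × 23
3400 = 2^3 × 5^2 × 17
2300 = 2^2 × 5^2 × 23
4250 = 2 × 5^3 × 17
LCM(5750, 3400, 2300, 4250) = 2^3 × 5^3 × 17 × 23 = 391000.
Smallest multiple of 391000 that is ≥ 3259642: ⌈3259642/391000⌉ × 391000 = 9 × 391000 = 3519000.

3519000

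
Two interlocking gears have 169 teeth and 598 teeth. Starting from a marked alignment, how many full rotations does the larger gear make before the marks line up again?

13 rotations

All finish a whole number of cycles simultaneously at t = LCM of the periods.
169 = 13^2
598 = 2 × 13 × 23
LCM(169, 598) = 2 × 13^2 × 23 = 7774.
Rotations for period 598: 7774 / 598 = 13.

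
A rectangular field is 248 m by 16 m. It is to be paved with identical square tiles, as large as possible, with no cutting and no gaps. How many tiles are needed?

Tile side = gcd(248, 16).
248 = 2^3 × 31
16 = 2^4
gcd(248, 16) = 2^3 = 8.
Tiles: (248/8) × (16/8) = 31 × 2 = 62.

62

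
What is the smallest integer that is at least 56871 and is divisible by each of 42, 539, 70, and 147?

The integer must be a common multiple of 42, 539, 70, and 147, so a multiple of their LCM.
42 = 2 × 3 × 7
539 = 7^2 × 11
70 = 2 × 5 × 7
147 = 3 × 7^2
LCM(42, 539, 70, 147) = 2 × 3 × 5 × 7^2 × 11 = 16170.
Smallest multiple of 16170 that is ≥ 56871: ⌈56871/16170⌉ × 16170 = 4 × 16170 = 64680.

64680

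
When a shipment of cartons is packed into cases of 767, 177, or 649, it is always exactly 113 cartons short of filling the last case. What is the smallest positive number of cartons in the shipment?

Being 113 short of a full case of size k means N ≡ −113 (mod k), i.e. N + 113 is a multiple of each size.
767 = 13 × 59
177 = 3 × 59
649 = 11 × 59
LCM(767, 177, 649) = 3 × 11 × 13 × 59 = 25311.
Smallest positive N is 25311 − 113 = 25198.

25198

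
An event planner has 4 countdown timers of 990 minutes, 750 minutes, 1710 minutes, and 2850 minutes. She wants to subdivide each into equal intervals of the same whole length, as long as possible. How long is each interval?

30 minutes

The interval must divide each timer length; the longest such is the gcd.
990 = 2 × 3^2 × 5 × 11
750 = 2 × 3 × 5^3
1710 = 2 × 3^2 × 5 × 19
2850 = 2 × 3 × 5^2 × 19
gcd(990, 750, 1710, 2850) = 2 × 3 × 5 = 30.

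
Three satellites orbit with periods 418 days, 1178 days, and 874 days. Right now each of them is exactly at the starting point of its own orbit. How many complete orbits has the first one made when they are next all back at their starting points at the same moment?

713 orbits

The first common completion time is the LCM of the periods.
418 = 2 × 11 × 19
1178 = 2 × 19 × 31
874 = 2 × 19 × 23
LCM(418, 1178, 874) = 2 × 11 × 19 × 23 × 31 = 298034.
Orbits for period 418: 298034 / 418 = 713.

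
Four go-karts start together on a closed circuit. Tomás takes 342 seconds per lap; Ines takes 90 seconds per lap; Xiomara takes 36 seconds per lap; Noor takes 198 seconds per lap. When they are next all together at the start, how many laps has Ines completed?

418 laps

They are all back at their starting positions together after one LCM of the periods.
342 = 2 × 3^2 × 19
90 = 2 × 3^2 × 5
36 = 2^2 × 3^2
198 = 2 × 3^2 × 11
LCM(342, 90, 36, 198) = 2^2 × 3^2 × 5 × 11 × 19 = 37620.
Laps for period 90: 37620 / 90 = 418.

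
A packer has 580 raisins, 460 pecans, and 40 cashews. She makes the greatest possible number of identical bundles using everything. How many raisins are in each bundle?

Number of bundles = gcd(580, 460, 40).
580 = 2^2 × 5 × 29
460 = 2^2 × 5 × 23
40 = 2^3 × 5
gcd(580, 460, 40) = 2^2 × 5 = 20.
raisins per bundle = 580 / 20 = 29.

29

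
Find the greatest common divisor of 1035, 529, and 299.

1035 = 3^2 × 5 × 23
529 = 23^2
299 = 13 × 23
gcd(1035, 529, 299) = 23.

23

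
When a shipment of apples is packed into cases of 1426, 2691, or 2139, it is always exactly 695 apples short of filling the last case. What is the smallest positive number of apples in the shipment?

166147

Being 695 short of a full case of size k means N ≡ −695 (mod k), i.e. N + 695 is a multiple of each size.
1426 = 2 × 23 × 31
2691 = 3^2 × 13 × 23
2139 = 3 × 23 × 31
LCM(1426, 2691, 2139) = 2 × 3^2 × 13 × 23 × 31 = 166842.
Smallest positive N is 166842 − 695 = 166147.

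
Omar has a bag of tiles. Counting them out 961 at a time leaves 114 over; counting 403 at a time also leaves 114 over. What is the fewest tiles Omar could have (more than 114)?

12607

N − 114 must be a common multiple of 961 and 403.
961 = 31^2
403 = 13 × 31
LCM(961, 403) = 13 × 31^2 = 12493.
Smallest N > 114 is LCM + 114 = 12493 + 114 = 12607.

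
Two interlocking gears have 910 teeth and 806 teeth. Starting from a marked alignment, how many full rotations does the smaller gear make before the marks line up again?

The first common completion time is the LCM of the periods.
910 = 2 × 5 × 7 × 13
806 = 2 × 13 × 31
LCM(910, 806) = 2 × 5 × 7 × 13 × 31 = 28210.
Rotations for period 806: 28210 / 806 = 35.

35 rotations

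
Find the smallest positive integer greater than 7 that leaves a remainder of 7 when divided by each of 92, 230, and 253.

N − 7 must be a common multiple of 92, 230, and 253.
92 = 2^2 × 23
230 = 2 × 5 × 23
253 = 11 × 23
LCM(92, 230, 253) = 2^2 × 5 × 11 × 23 = 5060.
Smallest N > 7 is LCM + 7 = 5060 + 7 = 5067.

5067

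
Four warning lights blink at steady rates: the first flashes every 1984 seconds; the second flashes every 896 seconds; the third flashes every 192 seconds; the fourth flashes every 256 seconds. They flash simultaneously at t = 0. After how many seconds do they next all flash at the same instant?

We need the least common multiple of the intervals.
1984 = 2^6 × 31
896 = 2^7 × 7
192 = 2^6 × 3
256 = 2^8
LCM(1984, 896, 192, 256) = 2^8 × 3 × 7 × 31 = 166656.

166656 seconds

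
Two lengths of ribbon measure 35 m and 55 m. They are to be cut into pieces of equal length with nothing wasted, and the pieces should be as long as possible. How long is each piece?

5 m

The greatest length dividing all of 35 and 55 is their gcd.
35 = 5 × 7
55 = 5 × 11
gcd(35, 55) = 5.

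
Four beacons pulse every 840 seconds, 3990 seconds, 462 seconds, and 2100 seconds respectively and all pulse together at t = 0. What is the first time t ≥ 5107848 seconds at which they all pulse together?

Joint pulses occur at multiples of LCM(840, 3990, 462, 2100).
840 = 2^3 × 3 × 5 × 7
3990 = 2 × 3 × 5 × 7 × 19
462 = 2 × 3 × 7 × 11
2100 = 2^2 × 3 × 5^2 × 7
LCM(840, 3990, 462, 2100) = 2^3 × 3 × 5^2 × 7 × 11 × 19 = 877800.
Smallest multiple of 877800 that is ≥ 5107848: ⌈5107848/877800⌉ × 877800 = 6 × 877800 = 5266800.

5266800 seconds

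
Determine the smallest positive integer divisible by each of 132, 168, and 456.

132 = 2^2 × 3 × 11
168 = 2^3 × 3 × 7
456 = 2^3 × 3 × 19
LCM(132, 168, 456) = 2^3 × 3 × 7 × 11 × 19 = 35112.

35112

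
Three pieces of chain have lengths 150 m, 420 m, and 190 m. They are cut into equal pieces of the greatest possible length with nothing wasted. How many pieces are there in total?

Piece length = gcd(150, 420, 190).
150 = 2 × 3 × 5^2
420 = 2^2 × 3 × 5 × 7
190 = 2 × 5 × 19
gcd(150, 420, 190) = 2 × 5 = 10.
Total pieces = 150/10 + 420/10 + 190/10 = 15 + 42 + 19 = 76.

76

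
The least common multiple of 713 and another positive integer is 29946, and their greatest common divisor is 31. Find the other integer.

gcd × lcm = product of the two integers, so the other integer is (31 × 29946) / 713 = 1302.

1302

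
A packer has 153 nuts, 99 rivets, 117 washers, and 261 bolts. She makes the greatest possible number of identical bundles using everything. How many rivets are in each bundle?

11

Number of bundles = gcd(153, 99, 117, 261).
153 = 3^2 × 17
99 = 3^2 × 11
117 = 3^2 × 13
261 = 3^2 × 29
gcd(153, 99, 117, 261) = 3^2 = 9.
rivets per bundle = 99 / 9 = 11.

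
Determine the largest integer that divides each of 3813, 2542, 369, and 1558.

3813 = 3 × 31 × 41
2542 = 2 × 31 × 41
369 = 3^2 × 41
1558 = 2 × 19 × 41
gcd(3813, 2542, 369, 1558) = 41.

41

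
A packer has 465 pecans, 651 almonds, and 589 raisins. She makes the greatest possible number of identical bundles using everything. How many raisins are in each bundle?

19

Number of bundles = gcd(465, 651, 589).
465 = 3 × 5 × 31
651 = 3 × 7 × 31
589 = 19 × 31
gcd(465, 651, 589) = 31.
raisins per bundle = 589 / 31 = 19.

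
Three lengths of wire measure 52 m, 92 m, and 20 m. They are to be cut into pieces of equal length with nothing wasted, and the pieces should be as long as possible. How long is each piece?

Each piece length must divide every original length, so the longest possible is gcd(52, 92, 20).
52 = 2^2 × 13
92 = 2^2 × 23
20 = 2^2 × 5
gcd(52, 92, 20) = 2^2 = 4.

4 m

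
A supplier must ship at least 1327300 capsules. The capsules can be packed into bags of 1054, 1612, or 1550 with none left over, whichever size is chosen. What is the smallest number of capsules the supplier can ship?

1370200

The number of capsules must be a common multiple of 1054, 1612, and 1550, so a multiple of their LCM.
1054 = 2 × 17 × 31
1612 = 2^2 × 13 × 31
1550 = 2 × 5^2 × 31
LCM(1054, 1612, 1550) = 2^2 × 5^2 × 13 × 17 × 31 = 685100.
Smallest multiple of 685100 that is ≥ 1327300: ⌈1327300/685100⌉ × 685100 = 2 × 685100 = 1370200.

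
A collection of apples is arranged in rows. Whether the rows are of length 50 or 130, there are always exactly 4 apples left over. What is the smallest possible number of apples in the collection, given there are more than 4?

654

N − 4 must be a common multiple of 50 and 130.
50 = 2 × 5^2
130 = 2 × 5 × 13
LCM(50, 130) = 2 × 5^2 × 13 = 650.
Smallest N > 4 is LCM + 4 = 650 + 4 = 654.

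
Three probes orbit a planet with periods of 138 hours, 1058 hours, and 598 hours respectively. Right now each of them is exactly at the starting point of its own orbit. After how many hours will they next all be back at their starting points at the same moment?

They coincide at every common multiple of the periods; the first is the LCM.
138 = 2 × 3 × 23
1058 = 2 × 23^2
598 = 2 × 13 × 23
LCM(138, 1058, 598) = 2 × 3 × 13 × 23^2 = 41262.

41262 hours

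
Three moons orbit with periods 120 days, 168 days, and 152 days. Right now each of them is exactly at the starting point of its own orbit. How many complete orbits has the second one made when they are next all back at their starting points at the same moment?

95 orbits

The first common completion time is the LCM of the periods.
120 = 2^3 × 3 × 5
168 = 2^3 × 3 × 7
152 = 2^3 × 19
LCM(120, 168, 152) = 2^3 × 3 × 5 × 7 × 19 = 15960.
Orbits for period 168: 15960 / 168 = 95.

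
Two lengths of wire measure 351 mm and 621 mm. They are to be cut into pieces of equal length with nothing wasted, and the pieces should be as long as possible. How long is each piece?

27 mm

Each piece length must divide every original length, so the longest possible is gcd(351, 621).
351 = 3^3 × 13
621 = 3^3 × 23
gcd(351, 621) = 3^3 = 27.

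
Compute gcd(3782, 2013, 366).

3782 = 2 × 31 × 61
2013 = 3 × 11 × 61
366 = 2 × 3 × 61
gcd(3782, 2013, 366) = 61.

61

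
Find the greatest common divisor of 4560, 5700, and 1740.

60

4560 = 2^4 × 3 × 5 × 19
5700 = 2^2 × 3 × 5^2 × 19
1740 = 2^2 × 3 × 5 × 29
gcd(4560, 5700, 1740) = 2^2 × 3 × 5 = 60.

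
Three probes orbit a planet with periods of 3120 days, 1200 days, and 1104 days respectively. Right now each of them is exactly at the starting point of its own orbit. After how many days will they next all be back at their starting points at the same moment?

We need the least common multiple of the intervals.
3120 = 2^4 × 3 × 5 × 13
1200 = 2^4 × 3 × 5^2
1104 = 2^4 × 3 × 23
LCM(3120, 1200, 1104) = 2^4 × 3 × 5^2 × 13 × 23 = 358800.

358800 days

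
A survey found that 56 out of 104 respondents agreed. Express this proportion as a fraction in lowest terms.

7/13

56 = 2^3 × 7
104 = 2^3 × 13
gcd(56, 104) = 2^3 = 8.
Divide numerator and denominator by 8: 56/104 = 7/13.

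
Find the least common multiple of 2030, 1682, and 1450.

2030 = 2 × 5 × 7 × 29
1682 = 2 × 29^2
1450 = 2 × 5^2 × 29
LCM(2030, 1682, 1450) = 2 × 5^2 × 7 × 29^2 = 294350.

294350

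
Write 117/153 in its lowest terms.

117 = 3^2 × 13
153 = 3^2 × 17
gcd(117, 153) = 3^2 = 9.
Divide numerator and denominator by 9: 117/153 = 13/17.

13/17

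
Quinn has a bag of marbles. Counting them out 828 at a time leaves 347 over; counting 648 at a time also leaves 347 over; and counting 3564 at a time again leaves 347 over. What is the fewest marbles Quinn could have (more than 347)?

N − 347 must be a common multiple of 828, 648, and 3564.
828 = 2^2 × 3^2 × 23
648 = 2^3 × 3^4
3564 = 2^2 × 3^4 × 11
LCM(828, 648, 3564) = 2^3 × 3^4 × 11 × 23 = 163944.
Smallest N > 347 is LCM + 347 = 163944 + 347 = 164291.

164291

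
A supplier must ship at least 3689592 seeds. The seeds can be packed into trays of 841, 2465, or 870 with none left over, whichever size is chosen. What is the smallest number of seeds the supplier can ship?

The number of seeds must be a common multiple of 841, 2465, and 870, so a multiple of their LCM.
841 = 29^2
2465 = 5 × 17 × 29
870 = 2 × 3 × 5 × 29
LCM(841, 2465, 870) = 2 × 3 × 5 × 17 × 29^2 = 428910.
Smallest multiple of 428910 that is ≥ 3689592: ⌈3689592/428910⌉ × 428910 = 9 × 428910 = 3860190.

3860190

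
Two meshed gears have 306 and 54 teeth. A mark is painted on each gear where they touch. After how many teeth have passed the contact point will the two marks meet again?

They coincide at every common multiple of the periods; the first is the LCM.
306 = 2 × 3^2 × 17
54 = 2 × 3^3
LCM(306, 54) = 2 × 3^3 × 17 = 918.

918 teeth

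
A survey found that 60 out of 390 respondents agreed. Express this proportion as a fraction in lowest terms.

60 = 2^2 × 3 × 5
390 = 2 × 3 × 5 × 13
gcd(60, 390) = 2 × 3 × 5 = 30.
Divide numerator and denominator by 30: 60/390 = 2/13.

2/13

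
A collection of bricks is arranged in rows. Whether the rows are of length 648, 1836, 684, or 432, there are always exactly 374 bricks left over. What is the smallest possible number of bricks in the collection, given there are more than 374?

N − 374 must be a common multiple of 648, 1836, 684, and 432.
648 = 2^3 × 3^4
1836 = 2^2 × 3^3 × 17
684 = 2^2 × 3^2 × 19
432 = 2^4 × 3^3
LCM(648, 1836, 684, 432) = 2^4 × 3^4 × 17 × 19 = 418608.
Smallest N > 374 is LCM + 374 = 418608 + 374 = 418982.

418982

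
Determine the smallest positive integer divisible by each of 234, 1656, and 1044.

624312

234 = 2 × 3^2 × 13
1656 = 2^3 × 3^2 × 23
1044 = 2^2 × 3^2 × 29
LCM(234, 1656, 1044) = 2^3 × 3^2 × 13 × 23 × 29 = 624312.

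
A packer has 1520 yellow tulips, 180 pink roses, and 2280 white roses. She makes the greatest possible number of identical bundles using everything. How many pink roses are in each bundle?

Number of bundles = gcd(1520, 180, 2280).
1520 = 2^4 × 5 × 19
180 = 2^2 × 3^2 × 5
2280 = 2^3 × 3 × 5 × 19
gcd(1520, 180, 2280) = 2^2 × 5 = 20.
pink roses per bundle = 180 / 20 = 9.

9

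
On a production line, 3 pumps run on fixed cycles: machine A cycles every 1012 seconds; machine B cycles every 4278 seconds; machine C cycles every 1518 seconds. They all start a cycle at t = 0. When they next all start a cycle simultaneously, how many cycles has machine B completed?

They are all back at their starting positions together after one LCM of the periods.
1012 = 2^2 × 11 × 23
4278 = 2 × 3 × 23 × 31
1518 = 2 × 3 × 11 × 23
LCM(1012, 4278, 1518) = 2^2 × 3 × 11 × 23 × 31 = 94116.
Cycles for period 4278: 94116 / 4278 = 22.

22 cycles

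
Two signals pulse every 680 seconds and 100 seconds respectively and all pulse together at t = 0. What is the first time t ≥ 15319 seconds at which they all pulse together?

17000 seconds

Joint pulses occur at multiples of LCM(680, 100).
680 = 2^3 × 5 × 17
100 = 2^2 × 5^2
LCM(680, 100) = 2^3 × 5^2 × 17 = 3400.
Smallest multiple of 3400 that is ≥ 15319: ⌈15319/3400⌉ × 3400 = 5 × 3400 = 17000.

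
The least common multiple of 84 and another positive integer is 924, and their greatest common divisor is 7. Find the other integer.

77

gcd × lcm = product of the two integers, so the other integer is (7 × 924) / 84 = 77.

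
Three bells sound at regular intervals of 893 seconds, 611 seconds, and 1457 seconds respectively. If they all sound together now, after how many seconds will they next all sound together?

They coincide at every common multiple of the periods; the first is the LCM.
893 = 19 × 47
611 = 13 × 47
1457 = 31 × 47
LCM(893, 611, 1457) = 13 × 19 × 31 × 47 = 359879.

359879 seconds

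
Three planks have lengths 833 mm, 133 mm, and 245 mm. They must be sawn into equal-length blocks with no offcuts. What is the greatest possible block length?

7 mm

This is the greatest common divisor of 833, 133, and 245.
833 = 7^2 × 17
133 = 7 × 19
245 = 5 × 7^2
gcd(833, 133, 245) = 7.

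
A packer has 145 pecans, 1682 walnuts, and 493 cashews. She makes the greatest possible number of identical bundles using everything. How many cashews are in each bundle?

17

Number of bundles = gcd(145, 1682, 493).
145 = 5 × 29
1682 = 2 × 29^2
493 = 17 × 29
gcd(145, 1682, 493) = 29.
cashews per bundle = 493 / 29 = 17.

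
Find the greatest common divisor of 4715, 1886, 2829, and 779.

41

4715 = 5 × 23 × 41
1886 = 2 × 23 × 41
2829 = 3 × 23 × 41
779 = 19 × 41
gcd(4715, 1886, 2829, 779) = 41.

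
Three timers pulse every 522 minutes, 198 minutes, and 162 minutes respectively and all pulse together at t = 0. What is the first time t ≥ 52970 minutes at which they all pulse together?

Joint pulses occur at multiples of LCM(522, 198, 162).
522 = 2 × 3^2 × 29
198 = 2 × 3^2 × 11
162 = 2 × 3^4
LCM(522, 198, 162) = 2 × 3^4 × 11 × 29 = 51678.
Smallest multiple of 51678 that is ≥ 52970: ⌈52970/51678⌉ × 51678 = 2 × 51678 = 103356.

103356 minutes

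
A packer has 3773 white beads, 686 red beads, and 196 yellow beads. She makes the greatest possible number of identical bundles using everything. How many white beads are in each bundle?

77

Number of bundles = gcd(3773, 686, 196).
3773 = 7^3 × 11
686 = 2 × 7^3
196 = 2^2 × 7^2
gcd(3773, 686, 196) = 7^2 = 49.
white beads per bundle = 3773 / 49 = 77.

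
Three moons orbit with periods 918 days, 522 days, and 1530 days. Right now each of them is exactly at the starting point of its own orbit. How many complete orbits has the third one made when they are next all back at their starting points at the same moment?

The first common completion time is the LCM of the periods.
918 = 2 × 3^3 × 17
522 = 2 × 3^2 × 29
1530 = 2 × 3^2 × 5 × 17
LCM(918, 522, 1530) = 2 × 3^3 × 5 × 17 × 29 = 133110.
Orbits for period 1530: 133110 / 1530 = 87.

87 orbits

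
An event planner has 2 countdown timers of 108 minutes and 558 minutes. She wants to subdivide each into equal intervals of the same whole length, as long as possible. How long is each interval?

The interval must divide each timer length; the longest such is the gcd.
108 = 2^2 × 3^3
558 = 2 × 3^2 × 31
gcd(108, 558) = 2 × 3^2 = 18.

18 minutes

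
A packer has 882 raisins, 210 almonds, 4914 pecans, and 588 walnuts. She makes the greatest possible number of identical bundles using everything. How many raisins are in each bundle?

21

Number of bundles = gcd(882, 210, 4914, 588).
882 = 2 × 3^2 × 7^2
210 = 2 × 3 × 5 × 7
4914 = 2 × 3^3 × 7 × 13
588 = 2^2 × 3 × 7^2
gcd(882, 210, 4914, 588) = 2 × 3 × 7 = 42.
raisins per bundle = 882 / 42 = 21.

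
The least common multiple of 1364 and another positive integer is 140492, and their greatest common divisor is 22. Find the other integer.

gcd × lcm = product of the two integers, so the other integer is (22 × 140492) / 1364 = 2266.

2266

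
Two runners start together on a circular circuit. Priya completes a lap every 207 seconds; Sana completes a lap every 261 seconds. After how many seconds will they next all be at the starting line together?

We need the least common multiple of the intervals.
207 = 3^2 × 23
261 = 3^2 × 29
LCM(207, 261) = 3^2 × 23 × 29 = 6003.

6003 seconds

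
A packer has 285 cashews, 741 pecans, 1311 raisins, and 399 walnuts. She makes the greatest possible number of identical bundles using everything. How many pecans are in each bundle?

13

Number of bundles = gcd(285, 741, 1311, 399).
285 = 3 × 5 × 19
741 = 3 × 13 × 19
1311 = 3 × 19 × 23
399 = 3 × 7 × 19
gcd(285, 741, 1311, 399) = 3 × 19 = 57.
pecans per bundle = 741 / 57 = 13.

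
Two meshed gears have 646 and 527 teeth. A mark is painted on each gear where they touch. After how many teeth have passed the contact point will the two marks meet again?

20026 teeth

We need the least common multiple of the intervals.
646 = 2 × 17 × 19
527 = 17 × 31
LCM(646, 527) = 2 × 17 × 19 × 31 = 20026.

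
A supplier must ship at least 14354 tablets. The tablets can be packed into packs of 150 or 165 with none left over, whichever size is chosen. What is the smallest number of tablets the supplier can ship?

14850

The number of tablets must be a common multiple of 150 and 165, so a multiple of their LCM.
150 = 2 × 3 × 5^2
165 = 3 × 5 × 11
LCM(150, 165) = 2 × 3 × 5^2 × 11 = 1650.
Smallest multiple of 1650 that is ≥ 14354: ⌈14354/1650⌉ × 1650 = 9 × 1650 = 14850.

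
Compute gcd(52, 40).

52 = 2^2 × 13
40 = 2^3 × 5
gcd(52, 40) = 2^2 = 4.

4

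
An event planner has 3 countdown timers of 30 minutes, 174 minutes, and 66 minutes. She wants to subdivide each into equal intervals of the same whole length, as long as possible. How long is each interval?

6 minutes

The interval must divide each timer length; the longest such is the gcd.
30 = 2 × 3 × 5
174 = 2 × 3 × 29
66 = 2 × 3 × 11
gcd(30, 174, 66) = 2 × 3 = 6.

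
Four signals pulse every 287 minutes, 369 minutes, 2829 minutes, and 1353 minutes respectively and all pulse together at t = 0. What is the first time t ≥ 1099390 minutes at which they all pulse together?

1306998 minutes

Joint pulses occur at multiples of LCM(287, 369, 2829, 1353).
287 = 7 × 41
369 = 3^2 × 41
2829 = 3 × 23 × 41
1353 = 3 × 11 × 41
LCM(287, 369, 2829, 1353) = 3^2 × 7 × 11 × 23 × 41 = 653499.
Smallest multiple of 653499 that is ≥ 1099390: ⌈1099390/653499⌉ × 653499 = 2 × 653499 = 1306998.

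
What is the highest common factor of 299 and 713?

23

299 = 13 × 23
713 = 23 × 31
gcd(299, 713) = 23.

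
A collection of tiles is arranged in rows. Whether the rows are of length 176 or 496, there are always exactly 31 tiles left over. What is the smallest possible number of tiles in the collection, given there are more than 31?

5487

N − 31 must be a common multiple of 176 and 496.
176 = 2^4 × 11
496 = 2^4 × 31
LCM(176, 496) = 2^4 × 11 × 31 = 5456.
Smallest N > 31 is LCM + 31 = 5456 + 31 = 5487.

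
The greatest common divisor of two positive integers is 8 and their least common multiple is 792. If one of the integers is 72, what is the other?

88

For two integers, gcd × lcm = product, so the other is (8 × 792) / 72 = 6336 / 72 = 88.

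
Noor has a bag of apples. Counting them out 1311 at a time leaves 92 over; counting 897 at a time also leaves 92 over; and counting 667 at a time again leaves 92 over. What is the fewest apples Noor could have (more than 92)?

N − 92 must be a common multiple of 1311, 897, and 667.
1311 = 3 × 19 × 23
897 = 3 × 13 × 23
667 = 23 × 29
LCM(1311, 897, 667) = 3 × 13 × 19 × 23 × 29 = 494247.
Smallest N > 92 is LCM + 92 = 494247 + 92 = 494339.

494339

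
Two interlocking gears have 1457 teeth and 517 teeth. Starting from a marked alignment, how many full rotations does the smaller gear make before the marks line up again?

31 rotations

The first common completion time is the LCM of the periods.
1457 = 31 × 47
517 = 11 × 47
LCM(1457, 517) = 11 × 31 × 47 = 16027.
Rotations for period 517: 16027 / 517 = 31.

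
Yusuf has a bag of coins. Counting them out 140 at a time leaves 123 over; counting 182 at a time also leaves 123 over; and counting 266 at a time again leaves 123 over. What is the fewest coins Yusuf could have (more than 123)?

34703

N − 123 must be a common multiple of 140, 182, and 266.
140 = 2^2 × 5 × 7
182 = 2 × 7 × 13
266 = 2 × 7 × 19
LCM(140, 182, 266) = 2^2 × 5 × 7 × 13 × 19 = 34580.
Smallest N > 123 is LCM + 123 = 34580 + 123 = 34703.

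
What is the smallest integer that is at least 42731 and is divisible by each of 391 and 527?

The integer must be a common multiple of 391 and 527, so a multiple of their LCM.
391 = 17 × 23
527 = 17 × 31
LCM(391, 527) = 17 × 23 × 31 = 12121.
Smallest multiple of 12121 that is ≥ 42731: ⌈42731/12121⌉ × 12121 = 4 × 12121 = 48484.

48484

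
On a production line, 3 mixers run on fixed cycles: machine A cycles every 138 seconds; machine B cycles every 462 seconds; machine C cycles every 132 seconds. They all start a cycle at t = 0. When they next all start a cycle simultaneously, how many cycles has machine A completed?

154 cycles

They are all back at their starting positions together after one LCM of the periods.
138 = 2 × 3 × 23
462 = 2 × 3 × 7 × 11
132 = 2^2 × 3 × 11
LCM(138, 462, 132) = 2^2 × 3 × 7 × 11 × 23 = 21252.
Cycles for period 138: 21252 / 138 = 154.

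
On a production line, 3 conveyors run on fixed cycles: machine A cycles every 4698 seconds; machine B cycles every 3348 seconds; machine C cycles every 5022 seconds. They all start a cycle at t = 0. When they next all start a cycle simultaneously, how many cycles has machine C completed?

58 cycles

All finish a whole number of cycles simultaneously at t = LCM of the periods.
4698 = 2 × 3^4 × 29
3348 = 2^2 × 3^3 × 31
5022 = 2 × 3^4 × 31
LCM(4698, 3348, 5022) = 2^2 × 3^4 × 29 × 31 = 291276.
Cycles for period 5022: 291276 / 5022 = 58.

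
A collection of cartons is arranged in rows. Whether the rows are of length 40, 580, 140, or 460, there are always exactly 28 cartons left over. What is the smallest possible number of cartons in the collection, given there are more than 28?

186788

N − 28 must be a common multiple of 40, 580, 140, and 460.
40 = 2^3 × 5
580 = 2^2 × 5 × 29
140 = 2^2 × 5 × 7
460 = 2^2 × 5 × 23
LCM(40, 580, 140, 460) = 2^3 × 5 × 7 × 23 × 29 = 186760.
Smallest N > 28 is LCM + 28 = 186760 + 28 = 186788.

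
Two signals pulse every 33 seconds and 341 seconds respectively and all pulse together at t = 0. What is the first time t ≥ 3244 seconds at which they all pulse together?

Joint pulses occur at multiples of LCM(33, 341).
33 = 3 × 11
341 = 11 × 31
LCM(33, 341) = 3 × 11 × 31 = 1023.
Smallest multiple of 1023 that is ≥ 3244: ⌈3244/1023⌉ × 1023 = 4 × 1023 = 4092.

4092 seconds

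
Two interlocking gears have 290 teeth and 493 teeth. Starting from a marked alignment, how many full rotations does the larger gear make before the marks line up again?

The first common completion time is the LCM of the periods.
290 = 2 × 5 × 29
493 = 17 × 29
LCM(290, 493) = 2 × 5 × 17 × 29 = 4930.
Rotations for period 493: 4930 / 493 = 10.

10 rotations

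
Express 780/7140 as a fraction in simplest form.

780 = 2^2 × 3 × 5 × 13
7140 = 2^2 × 3 × 5 × 7 × 17
gcd(780, 7140) = 2^2 × 3 × 5 = 60.
Divide numerator and denominator by 60: 780/7140 = 13/119.

13/119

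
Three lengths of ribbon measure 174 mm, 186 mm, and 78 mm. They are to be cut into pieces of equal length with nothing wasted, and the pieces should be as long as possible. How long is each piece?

6 mm

The greatest length dividing all of 174, 186, and 78 is their gcd.
174 = 2 × 3 × 29
186 = 2 × 3 × 31
78 = 2 × 3 × 13
gcd(174, 186, 78) = 2 × 3 = 6.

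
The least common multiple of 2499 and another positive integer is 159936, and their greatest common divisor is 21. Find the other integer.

gcd × lcm = product of the two integers, so the other integer is (21 × 159936) / 2499 = 1344.

1344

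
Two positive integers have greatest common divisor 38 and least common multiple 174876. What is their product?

6645288

For any two positive integers, gcd × lcm = product = 38 × 174876 = 6645288.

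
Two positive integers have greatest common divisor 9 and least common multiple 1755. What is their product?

For any two positive integers, gcd × lcm = product = 9 × 1755 = 15795.

15795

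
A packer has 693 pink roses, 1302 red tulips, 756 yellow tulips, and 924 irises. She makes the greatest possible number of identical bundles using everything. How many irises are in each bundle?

Number of bundles = gcd(693, 1302, 756, 924).
693 = 3^2 × 7 × 11
1302 = 2 × 3 × 7 × 31
756 = 2^2 × 3^3 × 7
924 = 2^2 × 3 × 7 × 11
gcd(693, 1302, 756, 924) = 3 × 7 = 21.
irises per bundle = 924 / 21 = 44.

44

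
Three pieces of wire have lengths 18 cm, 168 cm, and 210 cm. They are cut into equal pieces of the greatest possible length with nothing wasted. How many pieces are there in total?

66

Piece length = gcd(18, 168, 210).
18 = 2 × 3^2
168 = 2^3 × 3 × 7
210 = 2 × 3 × 5 × 7
gcd(18, 168, 210) = 2 × 3 = 6.
Total pieces = 18/6 + 168/6 + 210/6 = 3 + 28 + 35 = 66.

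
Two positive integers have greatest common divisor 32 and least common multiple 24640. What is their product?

788480

For any two positive integers, gcd × lcm = product = 32 × 24640 = 788480.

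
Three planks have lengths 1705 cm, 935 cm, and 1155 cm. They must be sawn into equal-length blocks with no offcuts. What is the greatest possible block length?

This is the greatest common divisor of 1705, 935, and 1155.
1705 = 5 × 11 × 31
935 = 5 × 11 × 17
1155 = 3 × 5 × 7 × 11
gcd(1705, 935, 1155) = 5 × 11 = 55.

55 cm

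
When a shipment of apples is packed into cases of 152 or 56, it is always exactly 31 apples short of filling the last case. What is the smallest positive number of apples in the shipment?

Being 31 short of a full case of size k means N ≡ −31 (mod k), i.e. N + 31 is a multiple of each size.
152 = 2^3 × 19
56 = 2^3 × 7
LCM(152, 56) = 2^3 × 7 × 19 = 1064.
Smallest positive N is 1064 − 31 = 1033.

1033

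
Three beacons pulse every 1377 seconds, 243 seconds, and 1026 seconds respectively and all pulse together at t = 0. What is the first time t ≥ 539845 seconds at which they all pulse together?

627912 seconds

Joint pulses occur at multiples of LCM(1377, 243, 1026).
1377 = 3^4 × 17
243 = 3^5
1026 = 2 × 3^3 × 19
LCM(1377, 243, 1026) = 2 × 3^5 × 17 × 19 = 156978.
Smallest multiple of 156978 that is ≥ 539845: ⌈539845/156978⌉ × 156978 = 4 × 156978 = 627912.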